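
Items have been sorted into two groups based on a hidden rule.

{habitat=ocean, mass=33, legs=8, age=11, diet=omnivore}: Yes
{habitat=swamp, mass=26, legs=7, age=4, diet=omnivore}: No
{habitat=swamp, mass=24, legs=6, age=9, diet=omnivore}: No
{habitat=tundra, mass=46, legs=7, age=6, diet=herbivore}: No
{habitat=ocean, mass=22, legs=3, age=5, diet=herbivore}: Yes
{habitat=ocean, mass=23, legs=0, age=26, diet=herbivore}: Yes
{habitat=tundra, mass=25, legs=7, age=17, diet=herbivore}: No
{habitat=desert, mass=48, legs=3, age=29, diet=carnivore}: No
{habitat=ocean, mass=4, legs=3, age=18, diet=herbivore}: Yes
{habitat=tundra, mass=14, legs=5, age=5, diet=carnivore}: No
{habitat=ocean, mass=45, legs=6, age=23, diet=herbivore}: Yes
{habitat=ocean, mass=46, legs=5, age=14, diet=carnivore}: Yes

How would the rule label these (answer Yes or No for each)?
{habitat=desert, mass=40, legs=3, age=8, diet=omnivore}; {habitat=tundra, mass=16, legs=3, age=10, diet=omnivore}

The classifier is using: habitat is ocean.
No: {habitat=desert, mass=40, legs=3, age=8, diet=omnivore}, since habitat is desert.
No: {habitat=tundra, mass=16, legs=3, age=10, diet=omnivore}, since habitat is tundra.

No, No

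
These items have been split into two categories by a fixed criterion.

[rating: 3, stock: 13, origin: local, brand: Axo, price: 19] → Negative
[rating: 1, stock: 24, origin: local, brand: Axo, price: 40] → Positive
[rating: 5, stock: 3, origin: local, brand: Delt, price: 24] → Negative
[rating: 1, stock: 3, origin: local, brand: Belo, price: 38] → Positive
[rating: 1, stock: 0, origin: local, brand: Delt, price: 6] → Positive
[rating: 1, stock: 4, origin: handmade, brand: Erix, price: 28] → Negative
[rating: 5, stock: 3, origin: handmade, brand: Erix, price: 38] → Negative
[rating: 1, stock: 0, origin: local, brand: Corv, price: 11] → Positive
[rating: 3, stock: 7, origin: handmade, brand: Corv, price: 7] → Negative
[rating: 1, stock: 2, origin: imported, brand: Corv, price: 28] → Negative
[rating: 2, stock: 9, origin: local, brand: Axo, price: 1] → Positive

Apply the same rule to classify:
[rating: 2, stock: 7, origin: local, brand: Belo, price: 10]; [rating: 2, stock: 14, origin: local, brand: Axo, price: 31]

Positive, Positive

All 'Positive' examples share one property — origin is local AND rating ≤ 2 — and every 'Negative' example lacks it.
[rating: 2, stock: 7, origin: local, brand: Belo, price: 10] — origin is local, rating = 2, hence Positive.
[rating: 2, stock: 14, origin: local, brand: Axo, price: 31] — origin is local, rating = 2, hence Positive.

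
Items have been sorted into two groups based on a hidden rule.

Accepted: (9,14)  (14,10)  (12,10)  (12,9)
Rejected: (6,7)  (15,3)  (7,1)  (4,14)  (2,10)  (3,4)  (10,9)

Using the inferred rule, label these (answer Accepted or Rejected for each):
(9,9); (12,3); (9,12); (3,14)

The rule appears to be: sum ≥ 21.
Rejected: (9,9), since 9+9 = 18. Rejected: (12,3), since 12+3 = 15. Accepted: (9,12), since 9+12 = 21. Rejected: (3,14), since 3+14 = 17.

Rejected, Rejected, Accepted, Rejected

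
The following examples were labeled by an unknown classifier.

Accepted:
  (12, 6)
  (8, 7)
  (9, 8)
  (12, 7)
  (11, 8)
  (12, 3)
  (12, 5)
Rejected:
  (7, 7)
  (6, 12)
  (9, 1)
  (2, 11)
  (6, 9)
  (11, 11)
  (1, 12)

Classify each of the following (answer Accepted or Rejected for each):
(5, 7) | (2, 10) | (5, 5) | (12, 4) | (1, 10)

Rejected, Rejected, Rejected, Accepted, Rejected

The classifier is using: first > second AND sum ≥ 13.
Rejected: (5, 7), since 5 < 7, 5+7 = 12.
Rejected: (2, 10), since 2 < 10, 2+10 = 12.
Rejected: (5, 5), since 5 = 5, 5+5 = 10.
Accepted: (12, 4), since 12 > 4, 12+4 = 16.
Rejected: (1, 10), since 1 < 10, 1+10 = 11.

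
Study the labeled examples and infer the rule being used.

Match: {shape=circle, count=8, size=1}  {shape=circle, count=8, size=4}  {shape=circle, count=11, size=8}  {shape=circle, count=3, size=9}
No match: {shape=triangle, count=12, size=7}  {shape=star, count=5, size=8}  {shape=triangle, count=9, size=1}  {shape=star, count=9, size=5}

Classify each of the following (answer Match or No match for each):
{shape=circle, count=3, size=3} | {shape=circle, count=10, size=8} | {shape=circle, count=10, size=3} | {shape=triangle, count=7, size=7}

Match, Match, Match, No match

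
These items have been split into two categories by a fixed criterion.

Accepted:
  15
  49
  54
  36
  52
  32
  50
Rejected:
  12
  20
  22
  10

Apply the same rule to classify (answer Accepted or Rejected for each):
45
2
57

The rule appears to be: digit sum ≥ 5.

Accepted, Rejected, Accepted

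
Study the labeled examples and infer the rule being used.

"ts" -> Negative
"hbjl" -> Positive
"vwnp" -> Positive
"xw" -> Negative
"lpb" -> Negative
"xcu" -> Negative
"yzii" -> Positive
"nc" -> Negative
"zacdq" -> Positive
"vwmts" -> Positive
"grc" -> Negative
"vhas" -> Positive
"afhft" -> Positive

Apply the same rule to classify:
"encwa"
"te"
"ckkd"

Positive, Negative, Positive

The pattern is that an item is 'Positive' exactly when: length ≥ 4.
"encwa": length 5, qualifies → Positive.
"te": length 2, doesn't qualify → Negative.
"ckkd": length 4, qualifies → Positive.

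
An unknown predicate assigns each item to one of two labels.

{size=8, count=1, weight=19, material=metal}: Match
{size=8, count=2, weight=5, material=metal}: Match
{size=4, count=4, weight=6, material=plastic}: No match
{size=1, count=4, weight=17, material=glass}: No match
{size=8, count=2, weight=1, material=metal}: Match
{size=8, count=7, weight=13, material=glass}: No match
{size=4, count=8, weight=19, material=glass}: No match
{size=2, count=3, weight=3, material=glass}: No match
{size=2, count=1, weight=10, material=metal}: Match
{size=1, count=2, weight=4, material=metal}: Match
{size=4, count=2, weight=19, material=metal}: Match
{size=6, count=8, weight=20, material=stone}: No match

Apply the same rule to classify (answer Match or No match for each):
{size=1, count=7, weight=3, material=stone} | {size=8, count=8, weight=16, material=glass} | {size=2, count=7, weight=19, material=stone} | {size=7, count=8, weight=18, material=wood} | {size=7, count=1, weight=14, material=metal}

No match, No match, No match, No match, Match

The common property of the 'Match' items is: material is metal. No 'No match' item has it.
{size=1, count=7, weight=3, material=stone}: material is stone — does not satisfy this, so No match. {size=8, count=8, weight=16, material=glass}: material is glass — does not satisfy this, so No match. {size=2, count=7, weight=19, material=stone}: material is stone — does not satisfy this, so No match. {size=7, count=8, weight=18, material=wood}: material is wood — does not satisfy this, so No match. {size=7, count=1, weight=14, material=metal}: material is metal — fits, so Match.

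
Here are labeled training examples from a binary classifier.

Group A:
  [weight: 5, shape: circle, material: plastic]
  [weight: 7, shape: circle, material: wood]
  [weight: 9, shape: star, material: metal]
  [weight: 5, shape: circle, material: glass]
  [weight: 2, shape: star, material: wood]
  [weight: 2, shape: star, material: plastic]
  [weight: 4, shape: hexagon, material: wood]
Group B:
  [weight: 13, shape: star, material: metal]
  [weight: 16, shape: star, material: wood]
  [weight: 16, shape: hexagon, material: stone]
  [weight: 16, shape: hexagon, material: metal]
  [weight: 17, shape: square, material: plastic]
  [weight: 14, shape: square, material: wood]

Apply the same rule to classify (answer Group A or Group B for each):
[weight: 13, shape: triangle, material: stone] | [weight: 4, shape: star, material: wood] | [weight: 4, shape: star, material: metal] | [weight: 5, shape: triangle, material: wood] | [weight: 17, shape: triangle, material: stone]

Group B, Group A, Group A, Group A, Group B

The classifier is using: weight ≤ 9.
Group B: [weight: 13, shape: triangle, material: stone], since weight = 13.
Group A: [weight: 4, shape: star, material: wood], since weight = 4.
Group A: [weight: 4, shape: star, material: metal], since weight = 4.
Group A: [weight: 5, shape: triangle, material: wood], since weight = 5.
Group B: [weight: 17, shape: triangle, material: stone], since weight = 17.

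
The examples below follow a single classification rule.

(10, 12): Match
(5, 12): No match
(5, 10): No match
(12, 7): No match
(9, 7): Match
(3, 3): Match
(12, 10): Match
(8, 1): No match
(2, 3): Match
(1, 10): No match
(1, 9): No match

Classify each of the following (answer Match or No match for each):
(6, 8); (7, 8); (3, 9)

The rule appears to be: |first − second| ≤ 2.
(6, 8) → |6−8| = 2 → Match.
(7, 8) → |7−8| = 1 → Match.
(3, 9) → |3−9| = 6 → No match.

Match, Match, No match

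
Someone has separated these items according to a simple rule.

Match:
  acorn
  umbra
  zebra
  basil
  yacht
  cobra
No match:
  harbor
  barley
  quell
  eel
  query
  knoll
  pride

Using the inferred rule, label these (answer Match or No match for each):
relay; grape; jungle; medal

Match, Match, No match, Match

The simplest hypothesis consistent with all the labels is: odd length AND contains 'a'.
Match: relay, since length 5, has 'a'.
Match: grape, since length 5, has 'a'.
No match: jungle, since length 6, no 'a'.
Match: medal, since length 5, has 'a'.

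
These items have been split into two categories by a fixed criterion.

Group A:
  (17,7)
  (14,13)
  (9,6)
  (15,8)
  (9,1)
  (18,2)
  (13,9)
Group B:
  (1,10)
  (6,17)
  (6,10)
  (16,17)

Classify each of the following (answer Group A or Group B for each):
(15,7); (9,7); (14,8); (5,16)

Group A, Group A, Group A, Group B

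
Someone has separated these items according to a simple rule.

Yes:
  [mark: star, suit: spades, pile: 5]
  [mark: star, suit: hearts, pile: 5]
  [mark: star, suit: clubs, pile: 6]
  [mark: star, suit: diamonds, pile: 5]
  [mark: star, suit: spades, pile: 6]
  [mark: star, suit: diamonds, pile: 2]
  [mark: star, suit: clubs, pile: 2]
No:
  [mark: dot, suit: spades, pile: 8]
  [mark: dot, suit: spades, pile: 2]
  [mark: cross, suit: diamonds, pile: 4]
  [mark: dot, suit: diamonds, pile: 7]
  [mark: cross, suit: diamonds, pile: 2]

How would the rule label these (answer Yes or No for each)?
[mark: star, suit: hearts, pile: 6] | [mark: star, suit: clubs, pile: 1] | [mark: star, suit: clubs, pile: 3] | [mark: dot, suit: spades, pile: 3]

The distinguishing property — mark is star — holds for all the 'Yes' cases and none of the 'No' cases.
[mark: star, suit: hearts, pile: 6]: Yes (mark is star). [mark: star, suit: clubs, pile: 1]: Yes (mark is star). [mark: star, suit: clubs, pile: 3]: Yes (mark is star). [mark: dot, suit: spades, pile: 3]: No (mark is dot).

Yes, Yes, Yes, No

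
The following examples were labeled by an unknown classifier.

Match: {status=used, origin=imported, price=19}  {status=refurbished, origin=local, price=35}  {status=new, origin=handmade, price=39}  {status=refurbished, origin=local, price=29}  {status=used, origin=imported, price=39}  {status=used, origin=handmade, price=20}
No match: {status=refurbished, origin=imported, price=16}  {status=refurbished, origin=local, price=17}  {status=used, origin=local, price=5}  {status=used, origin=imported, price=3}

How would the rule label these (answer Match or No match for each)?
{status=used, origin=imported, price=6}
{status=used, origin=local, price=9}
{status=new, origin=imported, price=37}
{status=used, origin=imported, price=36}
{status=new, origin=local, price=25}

No match, No match, Match, Match, Match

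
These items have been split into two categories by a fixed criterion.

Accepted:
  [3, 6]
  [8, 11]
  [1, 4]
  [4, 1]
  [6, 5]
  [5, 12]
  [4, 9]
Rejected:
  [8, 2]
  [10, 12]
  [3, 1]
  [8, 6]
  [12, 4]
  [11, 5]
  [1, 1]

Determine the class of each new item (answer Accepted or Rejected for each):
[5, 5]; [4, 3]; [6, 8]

Rejected, Accepted, Rejected

One predicate separates the groups cleanly: sum is odd.
[5, 5]: Rejected (5+5 = 10).
[4, 3]: Accepted (4+3 = 7).
[6, 8]: Rejected (6+8 = 14).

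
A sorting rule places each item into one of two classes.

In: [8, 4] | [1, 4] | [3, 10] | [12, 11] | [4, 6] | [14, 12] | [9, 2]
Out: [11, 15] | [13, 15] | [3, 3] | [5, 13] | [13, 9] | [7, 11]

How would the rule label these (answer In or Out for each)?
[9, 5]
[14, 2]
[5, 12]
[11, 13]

Out, In, In, Out

All 'In' examples share one property — product is even — and every 'Out' example lacks it.
[9, 5]: 9·5 = 45, fails this test → Out.
[14, 2]: 14·2 = 28, satisfies this → In.
[5, 12]: 5·12 = 60, satisfies this → In.
[11, 13]: 11·13 = 143, fails this test → Out.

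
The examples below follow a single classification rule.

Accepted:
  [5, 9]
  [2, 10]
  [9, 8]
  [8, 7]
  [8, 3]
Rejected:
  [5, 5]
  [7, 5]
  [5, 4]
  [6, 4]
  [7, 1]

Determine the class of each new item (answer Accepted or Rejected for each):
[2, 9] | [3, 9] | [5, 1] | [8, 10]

The distinguishing property — max ≥ 8 — holds for all the 'Accepted' cases and none of the 'Rejected' cases.
[2, 9] → max 9 → Accepted. [3, 9] → max 9 → Accepted. [5, 1] → max 5 → Rejected. [8, 10] → max 10 → Accepted.

Accepted, Accepted, Rejected, Accepted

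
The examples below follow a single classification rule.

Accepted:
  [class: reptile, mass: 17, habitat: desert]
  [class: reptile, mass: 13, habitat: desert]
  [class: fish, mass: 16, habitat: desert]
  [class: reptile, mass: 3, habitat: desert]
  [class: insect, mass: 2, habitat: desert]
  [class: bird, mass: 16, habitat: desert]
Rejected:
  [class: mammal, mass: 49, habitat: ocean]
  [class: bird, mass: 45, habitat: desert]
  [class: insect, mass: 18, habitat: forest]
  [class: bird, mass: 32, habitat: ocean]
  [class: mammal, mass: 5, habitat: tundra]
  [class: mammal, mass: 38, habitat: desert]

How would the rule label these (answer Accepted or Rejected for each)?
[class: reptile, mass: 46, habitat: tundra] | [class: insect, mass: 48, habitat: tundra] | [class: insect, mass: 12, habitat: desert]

Rejected, Rejected, Accepted

The simplest hypothesis consistent with all the labels is: habitat is desert AND mass ≤ 17.
[class: reptile, mass: 46, habitat: tundra] — habitat is tundra, mass = 46, hence Rejected.
[class: insect, mass: 48, habitat: tundra] — habitat is tundra, mass = 48, hence Rejected.
[class: insect, mass: 12, habitat: desert] — habitat is desert, mass = 12, hence Accepted.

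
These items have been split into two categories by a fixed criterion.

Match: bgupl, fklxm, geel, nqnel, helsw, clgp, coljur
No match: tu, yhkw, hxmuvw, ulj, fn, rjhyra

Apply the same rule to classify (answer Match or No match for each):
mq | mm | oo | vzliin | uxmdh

No match, No match, No match, Match, No match

The classifier is using: length ≥ 4 AND contains 'l'.
mq: No match (length 2, no 'l').
mm: No match (length 2, no 'l').
oo: No match (length 2, no 'l').
vzliin: Match (length 6, has 'l').
uxmdh: No match (length 5, no 'l').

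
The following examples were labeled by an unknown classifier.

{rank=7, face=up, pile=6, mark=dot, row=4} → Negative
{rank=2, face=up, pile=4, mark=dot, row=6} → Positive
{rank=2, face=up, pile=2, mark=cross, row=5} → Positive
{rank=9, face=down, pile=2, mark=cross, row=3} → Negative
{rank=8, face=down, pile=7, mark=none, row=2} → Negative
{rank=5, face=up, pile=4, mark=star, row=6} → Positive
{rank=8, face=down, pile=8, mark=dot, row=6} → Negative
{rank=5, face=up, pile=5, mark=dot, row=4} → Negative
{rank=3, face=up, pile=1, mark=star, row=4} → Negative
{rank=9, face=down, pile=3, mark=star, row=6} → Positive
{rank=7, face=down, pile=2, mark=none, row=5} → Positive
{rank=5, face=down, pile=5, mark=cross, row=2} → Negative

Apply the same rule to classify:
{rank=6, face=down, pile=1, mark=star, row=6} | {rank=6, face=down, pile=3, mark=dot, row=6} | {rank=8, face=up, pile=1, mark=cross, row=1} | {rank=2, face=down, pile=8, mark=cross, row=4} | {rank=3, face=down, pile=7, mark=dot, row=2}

Positive, Positive, Negative, Negative, Negative

All 'Positive' examples share one property — row ≥ 5 AND pile ≤ 4 — and every 'Negative' example lacks it.
{rank=6, face=down, pile=1, mark=star, row=6} → row = 6, pile = 1 → Positive. {rank=6, face=down, pile=3, mark=dot, row=6} → row = 6, pile = 3 → Positive. {rank=8, face=up, pile=1, mark=cross, row=1} → row = 1, pile = 1 → Negative. {rank=2, face=down, pile=8, mark=cross, row=4} → row = 4, pile = 8 → Negative. {rank=3, face=down, pile=7, mark=dot, row=2} → row = 2, pile = 7 → Negative.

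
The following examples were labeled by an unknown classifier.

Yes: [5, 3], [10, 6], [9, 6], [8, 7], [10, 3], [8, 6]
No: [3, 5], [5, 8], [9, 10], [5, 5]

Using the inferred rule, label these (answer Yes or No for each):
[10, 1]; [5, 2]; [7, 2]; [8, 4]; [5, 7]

The pattern is that an item is 'Yes' exactly when: first > second.
Yes: [10, 1], since 10 > 1. Yes: [5, 2], since 5 > 2. Yes: [7, 2], since 7 > 2. Yes: [8, 4], since 8 > 4. No: [5, 7], since 5 < 7.

Yes, Yes, Yes, Yes, No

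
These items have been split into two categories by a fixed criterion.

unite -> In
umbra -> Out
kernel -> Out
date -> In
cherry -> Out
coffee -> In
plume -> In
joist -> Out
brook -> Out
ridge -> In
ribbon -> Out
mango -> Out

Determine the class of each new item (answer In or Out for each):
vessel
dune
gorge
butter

Out, In, In, Out

Checking candidate rules against both groups, what survives is: ends with 'e'.
vessel — ends with 'l', hence Out.
dune — ends with 'e', hence In.
gorge — ends with 'e', hence In.
butter — ends with 'r', hence Out.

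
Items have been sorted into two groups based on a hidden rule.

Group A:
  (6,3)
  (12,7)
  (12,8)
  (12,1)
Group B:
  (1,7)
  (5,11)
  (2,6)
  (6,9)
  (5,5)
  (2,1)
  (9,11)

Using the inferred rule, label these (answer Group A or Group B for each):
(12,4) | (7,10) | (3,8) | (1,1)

Group A, Group B, Group B, Group B

All 'Group A' examples share one property — first > second AND sum ≥ 8 — and every 'Group B' example lacks it.
(12,4): 12 > 4, 12+4 = 16 — meets the rule, so Group A. (7,10): 7 < 10, 7+10 = 17 — doesn't qualify, so Group B. (3,8): 3 < 8, 3+8 = 11 — doesn't qualify, so Group B. (1,1): 1 = 1, 1+1 = 2 — doesn't qualify, so Group B.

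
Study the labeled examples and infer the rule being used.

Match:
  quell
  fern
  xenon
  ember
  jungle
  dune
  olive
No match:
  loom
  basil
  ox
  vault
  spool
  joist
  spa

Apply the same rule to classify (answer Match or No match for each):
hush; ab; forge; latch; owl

A rule that fits every label: contains 'e' — true of each 'Match' example, false of each 'No match' one.

No match, No match, Match, No match, No match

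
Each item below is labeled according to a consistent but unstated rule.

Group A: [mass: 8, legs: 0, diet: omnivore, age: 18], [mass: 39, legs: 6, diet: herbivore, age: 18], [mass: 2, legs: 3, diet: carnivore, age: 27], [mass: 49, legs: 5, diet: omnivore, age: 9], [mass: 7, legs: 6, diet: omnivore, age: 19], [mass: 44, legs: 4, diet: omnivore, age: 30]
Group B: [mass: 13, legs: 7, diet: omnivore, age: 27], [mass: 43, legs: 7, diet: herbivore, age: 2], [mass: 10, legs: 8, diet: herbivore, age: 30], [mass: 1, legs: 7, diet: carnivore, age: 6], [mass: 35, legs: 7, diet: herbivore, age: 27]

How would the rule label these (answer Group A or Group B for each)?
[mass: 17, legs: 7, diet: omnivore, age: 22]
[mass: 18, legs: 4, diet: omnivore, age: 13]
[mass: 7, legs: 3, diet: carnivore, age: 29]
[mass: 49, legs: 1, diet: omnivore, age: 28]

Group B, Group A, Group A, Group A

A rule that fits every label: legs ≤ 6 — true of each 'Group A' example, false of each 'Group B' one.
[mass: 17, legs: 7, diet: omnivore, age: 22]: Group B (legs = 7). [mass: 18, legs: 4, diet: omnivore, age: 13]: Group A (legs = 4). [mass: 7, legs: 3, diet: carnivore, age: 29]: Group A (legs = 3). [mass: 49, legs: 1, diet: omnivore, age: 28]: Group A (legs = 1).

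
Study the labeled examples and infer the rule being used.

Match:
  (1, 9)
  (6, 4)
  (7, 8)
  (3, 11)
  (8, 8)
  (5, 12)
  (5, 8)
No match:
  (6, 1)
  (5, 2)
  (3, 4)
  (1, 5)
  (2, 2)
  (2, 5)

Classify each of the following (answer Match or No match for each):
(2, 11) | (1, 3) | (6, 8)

The common property of the 'Match' items is: sum ≥ 10. No 'No match' item has it.

Match, No match, Match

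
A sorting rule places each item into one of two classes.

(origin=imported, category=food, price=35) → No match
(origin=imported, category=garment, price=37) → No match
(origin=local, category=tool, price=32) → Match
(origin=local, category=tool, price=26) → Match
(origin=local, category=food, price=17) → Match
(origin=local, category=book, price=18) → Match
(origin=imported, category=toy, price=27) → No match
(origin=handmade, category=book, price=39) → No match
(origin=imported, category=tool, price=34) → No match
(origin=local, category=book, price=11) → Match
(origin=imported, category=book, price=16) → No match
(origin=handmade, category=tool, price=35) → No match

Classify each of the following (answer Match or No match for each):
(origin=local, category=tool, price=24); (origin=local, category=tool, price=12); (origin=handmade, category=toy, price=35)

Match, Match, No match

Rule: origin is local. This holds for each 'Match' example and fails for each 'No match' one.
(origin=local, category=tool, price=24): Match (origin is local). (origin=local, category=tool, price=12): Match (origin is local). (origin=handmade, category=toy, price=35): No match (origin is handmade).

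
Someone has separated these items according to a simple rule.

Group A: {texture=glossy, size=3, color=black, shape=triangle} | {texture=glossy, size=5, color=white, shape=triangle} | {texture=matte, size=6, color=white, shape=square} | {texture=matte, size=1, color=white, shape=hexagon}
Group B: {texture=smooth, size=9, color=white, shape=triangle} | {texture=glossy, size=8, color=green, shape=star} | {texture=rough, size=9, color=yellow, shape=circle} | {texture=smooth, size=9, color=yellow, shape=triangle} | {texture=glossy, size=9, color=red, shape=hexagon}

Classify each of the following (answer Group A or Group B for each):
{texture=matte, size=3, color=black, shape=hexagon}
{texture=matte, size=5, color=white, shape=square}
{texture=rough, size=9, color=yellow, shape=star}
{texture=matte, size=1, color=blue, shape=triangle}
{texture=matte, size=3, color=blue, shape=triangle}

Group A, Group A, Group B, Group A, Group A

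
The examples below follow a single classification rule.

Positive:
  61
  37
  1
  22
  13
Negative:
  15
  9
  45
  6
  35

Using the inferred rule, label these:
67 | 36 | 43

Positive, Negative, Positive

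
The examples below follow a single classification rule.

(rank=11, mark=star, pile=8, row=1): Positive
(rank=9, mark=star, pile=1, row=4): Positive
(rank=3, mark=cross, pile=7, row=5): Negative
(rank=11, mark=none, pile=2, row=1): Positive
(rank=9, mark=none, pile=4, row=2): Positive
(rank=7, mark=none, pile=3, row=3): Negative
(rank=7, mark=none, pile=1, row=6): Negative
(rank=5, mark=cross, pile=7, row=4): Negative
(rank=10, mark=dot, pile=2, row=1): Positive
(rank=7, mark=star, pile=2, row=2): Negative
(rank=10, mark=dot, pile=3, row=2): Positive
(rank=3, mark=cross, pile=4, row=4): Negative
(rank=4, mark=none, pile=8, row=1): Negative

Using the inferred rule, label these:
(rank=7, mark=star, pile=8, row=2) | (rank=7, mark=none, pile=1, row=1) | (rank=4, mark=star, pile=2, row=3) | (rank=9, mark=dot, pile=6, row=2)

Every 'Positive' example satisfies: rank ≥ 9. None of the 'Negative' examples do.
(rank=7, mark=star, pile=8, row=2): rank = 7 — does not fit, so Negative. (rank=7, mark=none, pile=1, row=1): rank = 7 — does not fit, so Negative. (rank=4, mark=star, pile=2, row=3): rank = 4 — does not fit, so Negative. (rank=9, mark=dot, pile=6, row=2): rank = 9 — qualifies, so Positive.

Negative, Negative, Negative, Positive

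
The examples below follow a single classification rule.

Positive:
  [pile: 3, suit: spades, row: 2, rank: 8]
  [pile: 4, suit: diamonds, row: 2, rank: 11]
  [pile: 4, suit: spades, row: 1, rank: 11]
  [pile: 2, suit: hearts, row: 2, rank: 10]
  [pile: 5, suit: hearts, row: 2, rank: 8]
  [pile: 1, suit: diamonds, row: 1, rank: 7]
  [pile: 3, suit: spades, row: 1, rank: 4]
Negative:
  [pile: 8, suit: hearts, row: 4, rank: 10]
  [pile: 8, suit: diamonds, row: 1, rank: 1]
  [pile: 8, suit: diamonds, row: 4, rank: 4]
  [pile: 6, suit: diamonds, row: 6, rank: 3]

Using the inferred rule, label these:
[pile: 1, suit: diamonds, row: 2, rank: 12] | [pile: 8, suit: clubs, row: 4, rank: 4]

Positive, Negative

The rule appears to be: pile ≤ 5.
[pile: 1, suit: diamonds, row: 2, rank: 12]: Positive (pile = 1).
[pile: 8, suit: clubs, row: 4, rank: 4]: Negative (pile = 8).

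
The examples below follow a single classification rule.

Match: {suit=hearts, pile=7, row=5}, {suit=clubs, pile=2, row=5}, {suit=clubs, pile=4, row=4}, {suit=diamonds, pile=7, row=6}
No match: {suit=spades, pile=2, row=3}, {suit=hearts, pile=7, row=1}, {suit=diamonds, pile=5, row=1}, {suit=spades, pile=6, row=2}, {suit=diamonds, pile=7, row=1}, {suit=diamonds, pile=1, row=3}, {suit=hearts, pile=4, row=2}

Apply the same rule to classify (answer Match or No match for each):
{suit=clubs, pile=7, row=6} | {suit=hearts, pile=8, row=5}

Match, Match

The simplest hypothesis consistent with all the labels is: row ≥ 4.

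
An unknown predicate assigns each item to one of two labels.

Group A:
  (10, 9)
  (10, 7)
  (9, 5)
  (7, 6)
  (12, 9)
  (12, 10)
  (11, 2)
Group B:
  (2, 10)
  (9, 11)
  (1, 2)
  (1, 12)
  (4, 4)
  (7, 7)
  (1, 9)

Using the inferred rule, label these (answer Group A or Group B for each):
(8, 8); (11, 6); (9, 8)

Comparing the two groups points to one rule — first > second.

Group B, Group A, Group A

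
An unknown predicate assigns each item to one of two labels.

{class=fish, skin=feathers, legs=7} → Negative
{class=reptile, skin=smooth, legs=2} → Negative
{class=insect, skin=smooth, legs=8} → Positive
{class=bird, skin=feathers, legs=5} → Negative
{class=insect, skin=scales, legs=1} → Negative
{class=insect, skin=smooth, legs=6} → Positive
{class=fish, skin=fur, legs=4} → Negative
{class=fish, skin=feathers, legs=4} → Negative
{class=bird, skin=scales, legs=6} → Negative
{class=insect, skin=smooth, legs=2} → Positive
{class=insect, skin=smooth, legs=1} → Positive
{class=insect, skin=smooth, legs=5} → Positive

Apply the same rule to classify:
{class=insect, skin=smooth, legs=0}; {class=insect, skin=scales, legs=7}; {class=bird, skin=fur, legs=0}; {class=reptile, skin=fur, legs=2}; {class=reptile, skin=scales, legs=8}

Positive, Negative, Negative, Negative, Negative

The distinguishing property — class is insect AND skin is smooth — holds for all the 'Positive' cases and none of the 'Negative' cases.
{class=insect, skin=smooth, legs=0}: class is insect, skin is smooth — matches, so Positive. {class=insect, skin=scales, legs=7}: class is insect, skin is scales — fails this test, so Negative. {class=bird, skin=fur, legs=0}: class is bird, skin is fur — fails this test, so Negative. {class=reptile, skin=fur, legs=2}: class is reptile, skin is fur — fails this test, so Negative. {class=reptile, skin=scales, legs=8}: class is reptile, skin is scales — fails this test, so Negative.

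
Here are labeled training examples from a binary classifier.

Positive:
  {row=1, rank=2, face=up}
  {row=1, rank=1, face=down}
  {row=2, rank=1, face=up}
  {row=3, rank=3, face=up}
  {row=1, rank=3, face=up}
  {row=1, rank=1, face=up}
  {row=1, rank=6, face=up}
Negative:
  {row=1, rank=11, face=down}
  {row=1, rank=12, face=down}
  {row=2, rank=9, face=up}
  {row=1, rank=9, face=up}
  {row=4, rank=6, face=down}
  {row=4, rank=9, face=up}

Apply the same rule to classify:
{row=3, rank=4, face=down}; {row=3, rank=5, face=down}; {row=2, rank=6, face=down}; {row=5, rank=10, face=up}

Positive, Positive, Positive, Negative

The simplest hypothesis consistent with all the labels is: rank ≤ 6 AND row ≤ 3.
{row=3, rank=4, face=down} → rank = 4, row = 3 → Positive. {row=3, rank=5, face=down} → rank = 5, row = 3 → Positive. {row=2, rank=6, face=down} → rank = 6, row = 2 → Positive. {row=5, rank=10, face=up} → rank = 10, row = 5 → Negative.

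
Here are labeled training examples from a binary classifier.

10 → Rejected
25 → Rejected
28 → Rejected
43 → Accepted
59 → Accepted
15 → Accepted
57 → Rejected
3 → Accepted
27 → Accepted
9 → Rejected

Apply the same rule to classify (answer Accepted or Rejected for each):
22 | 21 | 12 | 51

The pattern is that an item is 'Accepted' exactly when: ≡ 3 (mod 4).
22 — 22 mod 4 = 2, hence Rejected.
21 — 21 mod 4 = 1, hence Rejected.
12 — 12 mod 4 = 0, hence Rejected.
51 — 51 mod 4 = 3, hence Accepted.

Rejected, Rejected, Rejected, Accepted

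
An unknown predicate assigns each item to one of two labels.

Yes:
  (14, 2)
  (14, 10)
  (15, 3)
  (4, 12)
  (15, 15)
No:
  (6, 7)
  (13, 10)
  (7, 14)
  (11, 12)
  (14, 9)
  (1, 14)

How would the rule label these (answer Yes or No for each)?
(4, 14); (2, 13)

Checking candidate rules against both groups, what survives is: sum is even.

Yes, No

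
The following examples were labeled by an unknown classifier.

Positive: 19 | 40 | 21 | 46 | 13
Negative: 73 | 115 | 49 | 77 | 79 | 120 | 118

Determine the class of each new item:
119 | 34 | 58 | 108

The rule appears to be: at most 46.
119 — 119 > 46, hence Negative.
34 — 34 ≤ 46, hence Positive.
58 — 58 > 46, hence Negative.
108 — 108 > 46, hence Negative.

Negative, Positive, Negative, Negative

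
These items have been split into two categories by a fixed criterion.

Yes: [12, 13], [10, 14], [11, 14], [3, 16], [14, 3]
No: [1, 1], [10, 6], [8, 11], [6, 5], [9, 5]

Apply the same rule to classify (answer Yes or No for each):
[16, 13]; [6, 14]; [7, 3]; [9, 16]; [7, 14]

Yes, Yes, No, Yes, Yes

The common property of the 'Yes' items is: max ≥ 12. No 'No' item has it.
[16, 13] → max 16 → Yes. [6, 14] → max 14 → Yes. [7, 3] → max 7 → No. [9, 16] → max 16 → Yes. [7, 14] → max 14 → Yes.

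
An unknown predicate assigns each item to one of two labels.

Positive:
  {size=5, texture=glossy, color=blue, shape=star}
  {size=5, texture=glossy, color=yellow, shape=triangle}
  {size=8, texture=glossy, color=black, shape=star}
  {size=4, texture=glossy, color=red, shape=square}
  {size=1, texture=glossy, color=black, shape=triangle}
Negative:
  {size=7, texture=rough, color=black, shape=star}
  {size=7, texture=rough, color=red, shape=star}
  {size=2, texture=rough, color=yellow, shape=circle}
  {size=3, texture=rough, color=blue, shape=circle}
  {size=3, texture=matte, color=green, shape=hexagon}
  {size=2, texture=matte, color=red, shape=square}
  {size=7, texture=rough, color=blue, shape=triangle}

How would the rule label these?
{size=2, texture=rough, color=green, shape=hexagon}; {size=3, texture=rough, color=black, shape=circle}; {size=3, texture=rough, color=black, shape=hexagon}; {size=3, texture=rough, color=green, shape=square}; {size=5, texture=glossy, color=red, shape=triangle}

Comparing the two groups points to one rule — texture is glossy.
Negative: {size=2, texture=rough, color=green, shape=hexagon}, since texture is rough.
Negative: {size=3, texture=rough, color=black, shape=circle}, since texture is rough.
Negative: {size=3, texture=rough, color=black, shape=hexagon}, since texture is rough.
Negative: {size=3, texture=rough, color=green, shape=square}, since texture is rough.
Positive: {size=5, texture=glossy, color=red, shape=triangle}, since texture is glossy.

Negative, Negative, Negative, Negative, Positive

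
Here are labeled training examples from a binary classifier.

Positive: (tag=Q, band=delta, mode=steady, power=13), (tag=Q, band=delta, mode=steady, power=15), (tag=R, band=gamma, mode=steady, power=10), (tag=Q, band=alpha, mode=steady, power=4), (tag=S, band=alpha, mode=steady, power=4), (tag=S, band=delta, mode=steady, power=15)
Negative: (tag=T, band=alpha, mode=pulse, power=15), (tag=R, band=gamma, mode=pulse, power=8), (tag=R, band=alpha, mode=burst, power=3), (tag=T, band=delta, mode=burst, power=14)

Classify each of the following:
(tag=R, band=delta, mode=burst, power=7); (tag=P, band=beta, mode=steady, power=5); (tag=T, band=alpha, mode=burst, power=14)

Negative, Positive, Negative

Rule: mode is steady. This holds for each 'Positive' example and fails for each 'Negative' one.
(tag=R, band=delta, mode=burst, power=7) — mode is burst, hence Negative.
(tag=P, band=beta, mode=steady, power=5) — mode is steady, hence Positive.
(tag=T, band=alpha, mode=burst, power=14) — mode is burst, hence Negative.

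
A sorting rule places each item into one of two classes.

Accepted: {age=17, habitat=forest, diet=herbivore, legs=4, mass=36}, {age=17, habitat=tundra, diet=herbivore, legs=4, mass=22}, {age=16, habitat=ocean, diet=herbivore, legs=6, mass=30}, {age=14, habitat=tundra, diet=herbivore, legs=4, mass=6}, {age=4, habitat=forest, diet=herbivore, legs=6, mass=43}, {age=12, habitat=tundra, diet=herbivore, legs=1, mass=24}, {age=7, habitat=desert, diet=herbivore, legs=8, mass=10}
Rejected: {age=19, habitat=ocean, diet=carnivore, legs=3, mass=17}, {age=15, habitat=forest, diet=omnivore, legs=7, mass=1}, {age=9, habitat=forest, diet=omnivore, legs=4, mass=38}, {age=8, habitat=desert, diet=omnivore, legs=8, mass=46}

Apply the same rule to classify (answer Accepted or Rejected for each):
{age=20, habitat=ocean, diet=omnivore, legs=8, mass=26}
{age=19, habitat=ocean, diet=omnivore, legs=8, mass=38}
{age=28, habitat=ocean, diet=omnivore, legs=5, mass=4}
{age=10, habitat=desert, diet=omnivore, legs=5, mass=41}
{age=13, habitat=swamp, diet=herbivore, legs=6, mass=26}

The simplest hypothesis consistent with all the labels is: diet is herbivore.
{age=20, habitat=ocean, diet=omnivore, legs=8, mass=26} — diet is omnivore, hence Rejected. {age=19, habitat=ocean, diet=omnivore, legs=8, mass=38} — diet is omnivore, hence Rejected. {age=28, habitat=ocean, diet=omnivore, legs=5, mass=4} — diet is omnivore, hence Rejected. {age=10, habitat=desert, diet=omnivore, legs=5, mass=41} — diet is omnivore, hence Rejected. {age=13, habitat=swamp, diet=herbivore, legs=6, mass=26} — diet is herbivore, hence Accepted.

Rejected, Rejected, Rejected, Rejected, Accepted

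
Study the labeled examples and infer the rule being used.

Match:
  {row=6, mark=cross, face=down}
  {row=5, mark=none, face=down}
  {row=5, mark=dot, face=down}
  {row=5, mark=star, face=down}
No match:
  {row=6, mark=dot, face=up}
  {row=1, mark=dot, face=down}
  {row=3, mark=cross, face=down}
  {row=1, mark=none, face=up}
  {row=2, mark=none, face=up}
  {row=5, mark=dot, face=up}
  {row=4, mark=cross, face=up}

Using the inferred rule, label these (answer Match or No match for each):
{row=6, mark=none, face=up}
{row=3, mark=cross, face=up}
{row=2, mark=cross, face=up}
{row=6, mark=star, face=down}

No match, No match, No match, Match

'Match' ⟺ face is down AND row ≥ 4.
{row=6, mark=none, face=up} — face is up, row = 6, hence No match. {row=3, mark=cross, face=up} — face is up, row = 3, hence No match. {row=2, mark=cross, face=up} — face is up, row = 2, hence No match. {row=6, mark=star, face=down} — face is down, row = 6, hence Match.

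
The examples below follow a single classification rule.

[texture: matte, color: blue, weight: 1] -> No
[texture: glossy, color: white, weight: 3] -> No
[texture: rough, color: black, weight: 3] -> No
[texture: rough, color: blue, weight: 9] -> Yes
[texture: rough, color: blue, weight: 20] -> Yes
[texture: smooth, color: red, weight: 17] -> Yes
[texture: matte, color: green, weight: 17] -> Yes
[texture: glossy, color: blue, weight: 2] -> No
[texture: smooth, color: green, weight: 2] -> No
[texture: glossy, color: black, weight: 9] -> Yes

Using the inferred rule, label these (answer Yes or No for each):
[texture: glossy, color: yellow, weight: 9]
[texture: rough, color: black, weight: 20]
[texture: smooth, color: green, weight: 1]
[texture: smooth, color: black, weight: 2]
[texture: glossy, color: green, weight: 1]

The rule appears to be: weight ≥ 9.
[texture: glossy, color: yellow, weight: 9]: weight = 9 — has this property, so Yes.
[texture: rough, color: black, weight: 20]: weight = 20 — has this property, so Yes.
[texture: smooth, color: green, weight: 1]: weight = 1 — does not pass, so No.
[texture: smooth, color: black, weight: 2]: weight = 2 — does not pass, so No.
[texture: glossy, color: green, weight: 1]: weight = 1 — does not pass, so No.

Yes, Yes, No, No, No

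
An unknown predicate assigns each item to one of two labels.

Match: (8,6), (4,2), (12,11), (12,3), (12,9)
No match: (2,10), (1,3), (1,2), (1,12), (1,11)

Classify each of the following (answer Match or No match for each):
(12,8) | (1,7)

All 'Match' examples share one property — first > second — and every 'No match' example lacks it.
(12,8) — 12 > 8, hence Match. (1,7) — 1 < 7, hence No match.

Match, No match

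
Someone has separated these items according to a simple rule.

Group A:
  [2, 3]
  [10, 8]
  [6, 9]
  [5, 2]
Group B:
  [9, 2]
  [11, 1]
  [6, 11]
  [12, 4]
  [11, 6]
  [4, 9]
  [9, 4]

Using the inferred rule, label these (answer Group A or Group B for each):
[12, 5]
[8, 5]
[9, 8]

Group B, Group A, Group A

The simplest hypothesis consistent with all the labels is: |first − second| ≤ 3.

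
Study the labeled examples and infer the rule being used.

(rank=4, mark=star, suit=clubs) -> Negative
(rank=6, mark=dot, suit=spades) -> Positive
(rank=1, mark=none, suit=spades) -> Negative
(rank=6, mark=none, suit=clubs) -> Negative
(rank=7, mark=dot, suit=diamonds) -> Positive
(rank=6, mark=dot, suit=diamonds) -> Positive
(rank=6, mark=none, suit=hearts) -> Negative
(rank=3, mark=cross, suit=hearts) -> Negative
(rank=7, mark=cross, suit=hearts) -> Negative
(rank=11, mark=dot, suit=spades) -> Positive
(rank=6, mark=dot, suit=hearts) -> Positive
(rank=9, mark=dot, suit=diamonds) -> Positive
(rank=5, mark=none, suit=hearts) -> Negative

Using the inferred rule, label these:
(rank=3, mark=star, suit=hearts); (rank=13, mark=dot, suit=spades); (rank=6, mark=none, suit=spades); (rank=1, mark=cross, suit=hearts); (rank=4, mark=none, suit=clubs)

Negative, Positive, Negative, Negative, Negative

The rule appears to be: mark is dot.
(rank=3, mark=star, suit=hearts) — mark is star, hence Negative. (rank=13, mark=dot, suit=spades) — mark is dot, hence Positive. (rank=6, mark=none, suit=spades) — mark is none, hence Negative. (rank=1, mark=cross, suit=hearts) — mark is cross, hence Negative. (rank=4, mark=none, suit=clubs) — mark is none, hence Negative.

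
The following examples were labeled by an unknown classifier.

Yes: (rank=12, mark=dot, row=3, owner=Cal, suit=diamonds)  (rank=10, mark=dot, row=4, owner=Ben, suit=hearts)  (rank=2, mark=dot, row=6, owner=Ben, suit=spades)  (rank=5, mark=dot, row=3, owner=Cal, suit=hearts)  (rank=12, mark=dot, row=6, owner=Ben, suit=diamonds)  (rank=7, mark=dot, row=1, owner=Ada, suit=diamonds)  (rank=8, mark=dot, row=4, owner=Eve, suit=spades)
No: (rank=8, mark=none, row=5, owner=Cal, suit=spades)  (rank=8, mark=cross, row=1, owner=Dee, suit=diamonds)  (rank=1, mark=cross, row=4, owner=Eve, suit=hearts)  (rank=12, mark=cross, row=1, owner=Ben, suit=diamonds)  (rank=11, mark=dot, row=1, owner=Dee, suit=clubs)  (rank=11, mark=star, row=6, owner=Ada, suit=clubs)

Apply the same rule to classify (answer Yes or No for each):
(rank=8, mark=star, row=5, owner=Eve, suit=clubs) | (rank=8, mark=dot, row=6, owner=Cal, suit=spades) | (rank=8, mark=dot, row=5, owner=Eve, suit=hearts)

Rule: mark is dot AND rank ≠ 11. This holds for each 'Yes' example and fails for each 'No' one.
(rank=8, mark=star, row=5, owner=Eve, suit=clubs) — mark is star, rank = 8, hence No.
(rank=8, mark=dot, row=6, owner=Cal, suit=spades) — mark is dot, rank = 8, hence Yes.
(rank=8, mark=dot, row=5, owner=Eve, suit=hearts) — mark is dot, rank = 8, hence Yes.

No, Yes, Yes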